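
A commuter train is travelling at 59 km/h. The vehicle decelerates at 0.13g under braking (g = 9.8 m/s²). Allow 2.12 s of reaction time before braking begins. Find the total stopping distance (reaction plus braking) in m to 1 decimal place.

Total stopping distance ≈ 140.2 m

59 km/h ÷ 3.6 = 16.3889 m/s.
a = 0.13 × 9.8 = 1.274 m/s².
Reaction distance = v·t_r = 16.3889 × 2.12 = 34.744 m.
Braking distance = v²/(2a) = 16.3889² / (2 × 1.274) = 268.596 / 2.548 = 105.414 m.
Total = 34.744 + 105.414 = 140.158 m.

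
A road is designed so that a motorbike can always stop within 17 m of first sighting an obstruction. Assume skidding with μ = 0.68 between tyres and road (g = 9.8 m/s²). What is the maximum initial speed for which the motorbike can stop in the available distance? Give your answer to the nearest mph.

Maximum speed ≈ 34 mph

a = μg = 0.68 × 9.8 = 6.664 m/s².
v²/(2a) = d ⇒ v = √(2 × 6.664 × 17) = √226.58 = 15.0526 m/s.
15.0526 m/s ÷ 0.44704 = 33.672 mph.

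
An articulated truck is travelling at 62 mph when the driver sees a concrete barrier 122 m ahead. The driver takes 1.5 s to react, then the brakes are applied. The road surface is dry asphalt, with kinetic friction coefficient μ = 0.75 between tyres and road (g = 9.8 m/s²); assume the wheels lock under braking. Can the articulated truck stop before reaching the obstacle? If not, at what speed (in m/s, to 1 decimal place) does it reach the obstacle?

62 mph × 0.44704 = 27.7165 m/s.
a = μg = 0.75 × 9.8 = 7.350 m/s².
Reaction distance = 27.7165 × 1.5 = 41.575 m.
Braking distance = v²/(2a) = 768.204 / 14.700 = 52.259 m.
Total stopping distance = 41.575 + 52.259 = 93.834 m, vs 122 m available — it stops with 122 − 93.834 = 28.166 m to spare.

Yes — it stops about 28.2 m short of the obstacle, so it never reaches it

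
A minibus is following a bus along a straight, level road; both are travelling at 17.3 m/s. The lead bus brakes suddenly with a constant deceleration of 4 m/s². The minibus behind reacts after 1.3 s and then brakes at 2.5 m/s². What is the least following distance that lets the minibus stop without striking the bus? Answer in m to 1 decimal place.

Minimum gap ≈ 44.9 m

Leader travels v²/(2a_L) = 299.290 / 8.000 = 37.411 m before stopping.
Follower covers v·t_r = 17.3000 × 1.3 = 22.490 m while reacting, then v²/(2a_F) = 299.290 / 5.000 = 59.858 m while braking, for a total of 22.490 + 59.858 = 82.348 m.
Since a_F ≤ a_L and the follower starts braking later, the follower is never slower than the leader, so the closest approach is when both have stopped.
Minimum gap = 82.348 − 37.411 = 44.937 m.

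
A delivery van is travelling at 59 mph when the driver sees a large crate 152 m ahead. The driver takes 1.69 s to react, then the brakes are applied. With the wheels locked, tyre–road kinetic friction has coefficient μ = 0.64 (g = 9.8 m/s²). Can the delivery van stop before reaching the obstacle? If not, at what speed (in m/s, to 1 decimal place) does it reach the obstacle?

59 mph × 0.44704 = 26.3754 m/s.
a = μg = 0.64 × 9.8 = 6.272 m/s².
Reaction distance = 26.3754 × 1.69 = 44.574 m.
Braking distance = v²/(2a) = 695.662 / 12.544 = 55.458 m.
Total stopping distance = 44.574 + 55.458 = 100.032 m, vs 152 m available — it stops with 152 − 100.032 = 51.968 m to spare.

Yes — it stops about 52.0 m short of the obstacle, so it never reaches it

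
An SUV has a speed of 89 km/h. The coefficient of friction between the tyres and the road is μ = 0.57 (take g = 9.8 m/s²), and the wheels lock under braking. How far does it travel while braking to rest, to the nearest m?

Braking distance ≈ 55 m

89 km/h ÷ 3.6 = 24.7222 m/s.
a = μg = 0.57 × 9.8 = 5.586 m/s².
Braking distance = v²/(2a) = 24.7222² / (2 × 5.586) = 611.187 / 11.172 = 54.707 m.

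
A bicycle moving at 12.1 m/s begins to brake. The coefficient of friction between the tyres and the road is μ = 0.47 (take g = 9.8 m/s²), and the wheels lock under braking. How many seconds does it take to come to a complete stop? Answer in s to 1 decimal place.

Braking time ≈ 2.6 s

a = μg = 0.47 × 9.8 = 4.606 m/s².
Braking time = v/a = 12.1000 / 4.606 = 2.627 s.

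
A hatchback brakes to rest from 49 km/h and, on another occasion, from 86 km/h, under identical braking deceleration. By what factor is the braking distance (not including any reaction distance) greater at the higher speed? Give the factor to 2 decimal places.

Braking distance d = v²/(2a), so with a fixed, d ∝ v².
Factor = (86/49)² = 1.7551² = 3.0804.

Factor ≈ 3.08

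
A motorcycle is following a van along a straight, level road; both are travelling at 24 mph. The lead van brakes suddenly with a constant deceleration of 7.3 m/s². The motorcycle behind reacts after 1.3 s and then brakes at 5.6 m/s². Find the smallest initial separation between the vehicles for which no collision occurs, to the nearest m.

24 mph × 0.44704 = 10.7290 m/s.
Leader travels v²/(2a_L) = 115.111 / 14.600 = 7.884 m before stopping.
Follower covers v·t_r = 10.7290 × 1.3 = 13.948 m while reacting, then v²/(2a_F) = 115.111 / 11.200 = 10.278 m while braking, for a total of 13.948 + 10.278 = 24.226 m.
Since a_F ≤ a_L and the follower starts braking later, the follower is never slower than the leader, so the closest approach is when both have stopped.
Minimum gap = 24.226 − 7.884 = 16.342 m.

Minimum gap ≈ 16 m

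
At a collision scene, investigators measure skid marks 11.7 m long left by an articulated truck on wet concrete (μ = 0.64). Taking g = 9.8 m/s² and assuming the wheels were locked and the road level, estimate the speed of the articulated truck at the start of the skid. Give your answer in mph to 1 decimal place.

Initial speed ≈ 27.1 mph

Deceleration a = μg = 0.64 × 9.8 = 6.272 m/s².
v = √(2a·d) = √(2 × 6.272 × 11.7) = √146.765 = 12.1147 m/s.
= 12.1147 ÷ 0.44704 = 27.100 mph.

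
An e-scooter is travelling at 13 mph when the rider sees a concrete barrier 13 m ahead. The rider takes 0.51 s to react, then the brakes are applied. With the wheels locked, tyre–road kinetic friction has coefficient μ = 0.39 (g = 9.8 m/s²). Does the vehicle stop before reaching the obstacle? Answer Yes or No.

Yes

13 mph × 0.44704 = 5.8115 m/s.
a = μg = 0.39 × 9.8 = 3.822 m/s².
Reaction distance = 5.8115 × 0.51 = 2.964 m.
Braking distance = v²/(2a) = 33.774 / 7.644 = 4.418 m.
Total stopping distance = 2.964 + 4.418 = 7.382 m, vs 13 m available — it stops with 13 − 7.382 = 5.618 m to spare.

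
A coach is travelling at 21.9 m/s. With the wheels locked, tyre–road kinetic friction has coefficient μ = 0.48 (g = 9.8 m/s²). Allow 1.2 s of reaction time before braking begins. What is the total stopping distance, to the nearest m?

Total stopping distance ≈ 77 m

a = μg = 0.48 × 9.8 = 4.704 m/s².
Reaction distance = v·t_r = 21.9000 × 1.2 = 26.280 m.
Braking distance = v²/(2a) = 21.9000² / (2 × 4.704) = 479.610 / 9.408 = 50.979 m.
Total = 26.280 + 50.979 = 77.259 m.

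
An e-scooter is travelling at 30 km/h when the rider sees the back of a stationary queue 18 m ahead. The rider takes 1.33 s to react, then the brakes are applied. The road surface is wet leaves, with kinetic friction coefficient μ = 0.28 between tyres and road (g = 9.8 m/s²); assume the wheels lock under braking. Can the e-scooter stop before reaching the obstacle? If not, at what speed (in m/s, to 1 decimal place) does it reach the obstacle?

30 km/h ÷ 3.6 = 8.3333 m/s.
a = μg = 0.28 × 9.8 = 2.744 m/s².
Reaction distance = 8.3333 × 1.33 = 11.083 m.
Braking distance needed to stop: v²/(2a) = 69.444 / 5.488 = 12.654 m, so total needed = 11.083 + 12.654 = 23.737 m > 18 m — it cannot stop.
Distance remaining when braking begins: 18 − 11.083 = 6.917 m.
v² = v₀² − 2a·d = 69.444 − 2 × 2.744 × 6.917 = 31.484 m²/s².
v = √31.484 = 5.611 m/s.

No — it strikes the obstacle at 5.6 m/s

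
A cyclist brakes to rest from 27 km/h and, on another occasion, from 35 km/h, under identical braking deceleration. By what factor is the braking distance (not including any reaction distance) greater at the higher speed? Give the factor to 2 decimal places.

Factor ≈ 1.68

Braking distance d = v²/(2a), so with a fixed, d ∝ v².
Factor = (35/27)² = 1.2963² = 1.6804.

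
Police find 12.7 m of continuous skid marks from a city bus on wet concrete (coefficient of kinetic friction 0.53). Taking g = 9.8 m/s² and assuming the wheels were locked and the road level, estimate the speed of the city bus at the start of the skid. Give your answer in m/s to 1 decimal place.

Deceleration a = μg = 0.53 × 9.8 = 5.194 m/s².
v = √(2a·d) = √(2 × 5.194 × 12.7) = √131.928 = 11.4860 m/s.

Initial speed ≈ 11.5 m/s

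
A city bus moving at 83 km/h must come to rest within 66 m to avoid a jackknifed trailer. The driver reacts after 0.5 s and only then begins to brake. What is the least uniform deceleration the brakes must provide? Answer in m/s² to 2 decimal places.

Required deceleration ≈ 4.88 m/s²

83 km/h ÷ 3.6 = 23.0556 m/s.
Distance covered during reaction = 23.0556 × 0.5 = 11.528 m.
Distance available for braking: 66 − 11.528 = 54.472 m.
v² = 2a·d ⇒ a = v²/(2d) = 23.0556² / (2 × 54.472) = 531.561 / 108.944 = 4.8792 m/s².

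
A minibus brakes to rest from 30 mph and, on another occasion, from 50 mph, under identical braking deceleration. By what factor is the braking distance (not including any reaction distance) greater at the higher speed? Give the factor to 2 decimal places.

Factor ≈ 2.78

Braking distance d = v²/(2a), so with a fixed, d ∝ v².
Factor = (50/30)² = 1.6667² = 2.7779.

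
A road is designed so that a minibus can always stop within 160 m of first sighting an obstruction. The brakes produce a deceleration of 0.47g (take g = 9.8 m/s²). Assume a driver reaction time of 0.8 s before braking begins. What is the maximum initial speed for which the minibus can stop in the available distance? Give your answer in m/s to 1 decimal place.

a = 0.47 × 9.8 = 4.606 m/s².
Stopping distance: v·t_r + v²/(2a) = 160 with t_r = 0.8 s and a = 4.606 m/s².
So v² + 7.370 v − 1473.92 = 0.
Positive root: v = −a·t_r + √((a·t_r)² + 2a·d) = −3.685 + √(13.579 + 1473.92) = 34.8831 m/s.

Maximum speed ≈ 34.9 m/s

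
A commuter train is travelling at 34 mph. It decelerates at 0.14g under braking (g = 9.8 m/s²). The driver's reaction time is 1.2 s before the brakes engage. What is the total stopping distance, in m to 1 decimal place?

Total stopping distance ≈ 102.4 m

34 mph × 0.44704 = 15.1994 m/s.
a = 0.14 × 9.8 = 1.372 m/s².
Reaction distance = v·t_r = 15.1994 × 1.2 = 18.239 m.
Braking distance = v²/(2a) = 15.1994² / (2 × 1.372) = 231.022 / 2.744 = 84.192 m.
Total = 18.239 + 84.192 = 102.431 m.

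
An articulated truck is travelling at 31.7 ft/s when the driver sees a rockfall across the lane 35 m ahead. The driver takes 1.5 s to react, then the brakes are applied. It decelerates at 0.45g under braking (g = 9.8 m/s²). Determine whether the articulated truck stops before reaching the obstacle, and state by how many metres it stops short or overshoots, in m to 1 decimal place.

Yes — it stops 9.9 m short of the obstacle

31.7 ft/s × 0.3048 = 9.6622 m/s.
a = 0.45 × 9.8 = 4.410 m/s².
Reaction distance = 9.6622 × 1.5 = 14.493 m.
Braking distance = v²/(2a) = 93.358 / 8.820 = 10.585 m.
Total stopping distance = 14.493 + 10.585 = 25.078 m, vs 35 m available — it stops with 35 − 25.078 = 9.922 m to spare.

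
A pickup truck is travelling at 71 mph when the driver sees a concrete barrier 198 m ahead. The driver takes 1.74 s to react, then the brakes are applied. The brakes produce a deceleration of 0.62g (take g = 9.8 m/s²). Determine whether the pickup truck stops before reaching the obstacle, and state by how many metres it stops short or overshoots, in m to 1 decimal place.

Yes — it stops 59.9 m short of the obstacle

71 mph × 0.44704 = 31.7398 m/s.
a = 0.62 × 9.8 = 6.076 m/s².
Reaction distance = 31.7398 × 1.74 = 55.227 m.
Braking distance = v²/(2a) = 1007.415 / 12.152 = 82.901 m.
Total stopping distance = 55.227 + 82.901 = 138.128 m, vs 198 m available — it stops with 198 − 138.128 = 59.872 m to spare.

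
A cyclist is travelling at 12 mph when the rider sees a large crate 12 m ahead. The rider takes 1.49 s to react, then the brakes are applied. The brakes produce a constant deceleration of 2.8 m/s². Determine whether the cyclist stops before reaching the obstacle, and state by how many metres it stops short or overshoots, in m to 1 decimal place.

12 mph × 0.44704 = 5.3645 m/s.
Reaction distance = 5.3645 × 1.49 = 7.993 m.
Braking distance = v²/(2a) = 28.778 / 5.600 = 5.139 m.
Total stopping distance = 7.993 + 5.139 = 13.132 m, vs 12 m available — it cannot stop in time and overshoots by 13.132 − 12 = 1.132 m.

No — it overshoots by 1.1 m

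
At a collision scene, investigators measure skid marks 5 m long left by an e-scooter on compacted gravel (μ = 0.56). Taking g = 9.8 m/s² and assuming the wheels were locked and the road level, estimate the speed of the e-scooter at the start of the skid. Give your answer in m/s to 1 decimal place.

Initial speed ≈ 7.4 m/s

Deceleration a = μg = 0.56 × 9.8 = 5.488 m/s².
v = √(2a·d) = √(2 × 5.488 × 5) = √54.880 = 7.4081 m/s.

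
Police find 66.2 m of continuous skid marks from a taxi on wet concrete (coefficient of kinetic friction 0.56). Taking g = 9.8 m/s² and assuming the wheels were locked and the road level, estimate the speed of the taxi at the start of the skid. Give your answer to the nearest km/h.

Deceleration a = μg = 0.56 × 9.8 = 5.488 m/s².
v = √(2a·d) = √(2 × 5.488 × 66.2) = √726.611 = 26.9557 m/s.
= 26.9557 × 3.6 = 97.041 km/h.

Initial speed ≈ 97 km/h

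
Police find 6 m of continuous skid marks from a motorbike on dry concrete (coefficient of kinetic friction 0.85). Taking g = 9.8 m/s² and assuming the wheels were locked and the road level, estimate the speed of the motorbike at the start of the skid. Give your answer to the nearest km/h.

Deceleration a = μg = 0.85 × 9.8 = 8.330 m/s².
v = √(2a·d) = √(2 × 8.330 × 6) = √99.960 = 9.9980 m/s.
= 9.9980 × 3.6 = 35.993 km/h.

Initial speed ≈ 36 km/h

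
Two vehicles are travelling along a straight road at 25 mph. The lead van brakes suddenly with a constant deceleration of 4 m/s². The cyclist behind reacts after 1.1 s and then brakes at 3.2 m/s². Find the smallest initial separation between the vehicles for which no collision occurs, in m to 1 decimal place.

Minimum gap ≈ 16.2 m

25 mph × 0.44704 = 11.1760 m/s.
Leader travels v²/(2a_L) = 124.903 / 8.000 = 15.613 m before stopping.
Follower covers v·t_r = 11.1760 × 1.1 = 12.294 m while reacting, then v²/(2a_F) = 124.903 / 6.400 = 19.516 m while braking, for a total of 12.294 + 19.516 = 31.810 m.
Since a_F ≤ a_L and the follower starts braking later, the follower is never slower than the leader, so the closest approach is when both have stopped.
Minimum gap = 31.810 − 15.613 = 16.197 m.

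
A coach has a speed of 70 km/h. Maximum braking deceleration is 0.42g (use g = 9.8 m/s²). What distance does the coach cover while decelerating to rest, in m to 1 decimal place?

Braking distance ≈ 45.9 m

70 km/h ÷ 3.6 = 19.4444 m/s.
a = 0.42 × 9.8 = 4.116 m/s².
Braking distance = v²/(2a) = 19.4444² / (2 × 4.116) = 378.085 / 8.232 = 45.929 m.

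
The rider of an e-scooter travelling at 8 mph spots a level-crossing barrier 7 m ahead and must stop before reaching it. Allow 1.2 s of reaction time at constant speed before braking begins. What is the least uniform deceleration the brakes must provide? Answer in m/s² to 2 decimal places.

Required deceleration ≈ 2.36 m/s²

8 mph × 0.44704 = 3.5763 m/s.
Distance covered during reaction = 3.5763 × 1.2 = 4.292 m.
Distance available for braking: 7 − 4.292 = 2.708 m.
v² = 2a·d ⇒ a = v²/(2d) = 3.5763² / (2 × 2.708) = 12.790 / 5.416 = 2.3615 m/s².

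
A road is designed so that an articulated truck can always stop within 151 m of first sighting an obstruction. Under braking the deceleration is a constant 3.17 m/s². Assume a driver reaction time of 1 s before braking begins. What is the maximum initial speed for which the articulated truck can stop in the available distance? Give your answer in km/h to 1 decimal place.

Maximum speed ≈ 100.6 km/h

Stopping distance: v·t_r + v²/(2a) = 151 with t_r = 1 s and a = 3.170 m/s².
So v² + 6.340 v − 957.34 = 0.
Positive root: v = −a·t_r + √((a·t_r)² + 2a·d) = −3.170 + √(10.049 + 957.34) = 27.9329 m/s.
27.9329 m/s × 3.6 = 100.558 km/h.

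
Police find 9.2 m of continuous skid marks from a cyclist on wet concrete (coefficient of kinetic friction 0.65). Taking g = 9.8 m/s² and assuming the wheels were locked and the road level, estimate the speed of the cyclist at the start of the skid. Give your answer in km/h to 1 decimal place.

Deceleration a = μg = 0.65 × 9.8 = 6.370 m/s².
v = √(2a·d) = √(2 × 6.370 × 9.2) = √117.208 = 10.8263 m/s.
= 10.8263 × 3.6 = 38.975 km/h.

Initial speed ≈ 39.0 km/h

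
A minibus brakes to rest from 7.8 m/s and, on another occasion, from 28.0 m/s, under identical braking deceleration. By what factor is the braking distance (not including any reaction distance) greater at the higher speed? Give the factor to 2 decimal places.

Factor ≈ 12.89

Braking distance d = v²/(2a), so with a fixed, d ∝ v².
Factor = (28.0/7.8)² = 3.5897² = 12.8859.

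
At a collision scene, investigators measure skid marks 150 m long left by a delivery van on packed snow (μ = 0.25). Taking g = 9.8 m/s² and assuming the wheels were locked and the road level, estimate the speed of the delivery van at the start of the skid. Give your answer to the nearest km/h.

Deceleration a = μg = 0.25 × 9.8 = 2.450 m/s².
v = √(2a·d) = √(2 × 2.450 × 150) = √735.000 = 27.1109 m/s.
= 27.1109 × 3.6 = 97.599 km/h.

Initial speed ≈ 98 km/h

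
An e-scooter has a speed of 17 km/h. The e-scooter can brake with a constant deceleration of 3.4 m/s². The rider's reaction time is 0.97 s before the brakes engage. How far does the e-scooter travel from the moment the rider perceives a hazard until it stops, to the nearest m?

Total stopping distance ≈ 8 m

17 km/h ÷ 3.6 = 4.7222 m/s.
Reaction distance = v·t_r = 4.7222 × 0.97 = 4.581 m.
Braking distance = v²/(2a) = 4.7222² / (2 × 3.400) = 22.299 / 6.800 = 3.279 m.
Total = 4.581 + 3.279 = 7.860 m.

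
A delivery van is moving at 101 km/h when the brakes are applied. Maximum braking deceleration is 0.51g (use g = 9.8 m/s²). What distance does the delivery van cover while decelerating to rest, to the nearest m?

101 km/h ÷ 3.6 = 28.0556 m/s.
a = 0.51 × 9.8 = 4.998 m/s².
Braking distance = v²/(2a) = 28.0556² / (2 × 4.998) = 787.117 / 9.996 = 78.743 m.

Braking distance ≈ 79 m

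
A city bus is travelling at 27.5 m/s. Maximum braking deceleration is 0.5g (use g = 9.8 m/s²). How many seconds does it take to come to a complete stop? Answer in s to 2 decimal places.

Braking time ≈ 5.61 s

a = 0.5 × 9.8 = 4.900 m/s².
Braking time = v/a = 27.5000 / 4.900 = 5.612 s.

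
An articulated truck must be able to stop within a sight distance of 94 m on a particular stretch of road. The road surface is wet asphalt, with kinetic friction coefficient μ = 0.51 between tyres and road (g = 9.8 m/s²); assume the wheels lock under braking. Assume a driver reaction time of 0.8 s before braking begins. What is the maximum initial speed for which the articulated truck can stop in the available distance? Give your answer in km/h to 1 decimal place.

a = μg = 0.51 × 9.8 = 4.998 m/s².
Stopping distance: v·t_r + v²/(2a) = 94 with t_r = 0.8 s and a = 4.998 m/s².
So v² + 7.997 v − 939.62 = 0.
Positive root: v = −a·t_r + √((a·t_r)² + 2a·d) = −3.998 + √(15.984 + 939.62) = 26.9148 m/s.
26.9148 m/s × 3.6 = 96.893 km/h.

Maximum speed ≈ 96.9 km/h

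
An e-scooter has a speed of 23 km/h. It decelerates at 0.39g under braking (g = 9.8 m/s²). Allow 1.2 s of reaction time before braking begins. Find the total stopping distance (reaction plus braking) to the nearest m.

Total stopping distance ≈ 13 m

23 km/h ÷ 3.6 = 6.3889 m/s.
a = 0.39 × 9.8 = 3.822 m/s².
Reaction distance = v·t_r = 6.3889 × 1.2 = 7.667 m.
Braking distance = v²/(2a) = 6.3889² / (2 × 3.822) = 40.818 / 7.644 = 5.340 m.
Total = 7.667 + 5.340 = 13.007 m.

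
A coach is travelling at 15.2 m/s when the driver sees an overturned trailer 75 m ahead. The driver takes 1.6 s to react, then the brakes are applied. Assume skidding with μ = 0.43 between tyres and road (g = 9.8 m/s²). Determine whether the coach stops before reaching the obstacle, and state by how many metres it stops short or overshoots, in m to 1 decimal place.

Yes — it stops 23.3 m short of the obstacle

a = μg = 0.43 × 9.8 = 4.214 m/s².
Reaction distance = 15.2000 × 1.6 = 24.320 m.
Braking distance = v²/(2a) = 231.040 / 8.428 = 27.413 m.
Total stopping distance = 24.320 + 27.413 = 51.733 m, vs 75 m available — it stops with 75 − 51.733 = 23.267 m to spare.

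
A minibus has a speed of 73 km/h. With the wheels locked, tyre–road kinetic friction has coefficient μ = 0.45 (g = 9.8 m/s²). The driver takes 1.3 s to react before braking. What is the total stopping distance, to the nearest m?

Total stopping distance ≈ 73 m

73 km/h ÷ 3.6 = 20.2778 m/s.
a = μg = 0.45 × 9.8 = 4.410 m/s².
Reaction distance = v·t_r = 20.2778 × 1.3 = 26.361 m.
Braking distance = v²/(2a) = 20.2778² / (2 × 4.410) = 411.189 / 8.820 = 46.620 m.
Total = 26.361 + 46.620 = 72.981 m.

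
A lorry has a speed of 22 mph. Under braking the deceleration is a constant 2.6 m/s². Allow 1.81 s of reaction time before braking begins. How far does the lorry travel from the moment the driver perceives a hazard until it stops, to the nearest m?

22 mph × 0.44704 = 9.8349 m/s.
Reaction distance = v·t_r = 9.8349 × 1.81 = 17.801 m.
Braking distance = v²/(2a) = 9.8349² / (2 × 2.600) = 96.725 / 5.200 = 18.601 m.
Total = 17.801 + 18.601 = 36.402 m.

Total stopping distance ≈ 36 m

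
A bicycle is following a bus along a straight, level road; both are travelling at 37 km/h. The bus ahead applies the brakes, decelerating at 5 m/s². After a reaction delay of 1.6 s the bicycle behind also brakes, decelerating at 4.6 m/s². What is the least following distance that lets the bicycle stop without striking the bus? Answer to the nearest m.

Minimum gap ≈ 17 m

37 km/h ÷ 3.6 = 10.2778 m/s.
Leader travels v²/(2a_L) = 105.633 / 10.000 = 10.563 m before stopping.
Follower covers v·t_r = 10.2778 × 1.6 = 16.444 m while reacting, then v²/(2a_F) = 105.633 / 9.200 = 11.482 m while braking, for a total of 16.444 + 11.482 = 27.926 m.
Since a_F ≤ a_L and the follower starts braking later, the follower is never slower than the leader, so the closest approach is when both have stopped.
Minimum gap = 27.926 − 10.563 = 17.363 m.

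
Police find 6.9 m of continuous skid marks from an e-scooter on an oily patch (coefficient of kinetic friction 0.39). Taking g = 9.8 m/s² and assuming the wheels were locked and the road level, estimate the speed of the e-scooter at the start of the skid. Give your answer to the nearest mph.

Deceleration a = μg = 0.39 × 9.8 = 3.822 m/s².
v = √(2a·d) = √(2 × 3.822 × 6.9) = √52.744 = 7.2625 m/s.
= 7.2625 ÷ 0.44704 = 16.246 mph.

Initial speed ≈ 16 mph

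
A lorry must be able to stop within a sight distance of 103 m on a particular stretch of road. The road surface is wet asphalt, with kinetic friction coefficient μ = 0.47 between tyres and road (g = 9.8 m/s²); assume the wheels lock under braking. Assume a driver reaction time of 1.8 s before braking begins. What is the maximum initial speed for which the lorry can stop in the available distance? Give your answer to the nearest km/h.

a = μg = 0.47 × 9.8 = 4.606 m/s².
Stopping distance: v·t_r + v²/(2a) = 103 with t_r = 1.8 s and a = 4.606 m/s².
So v² + 16.582 v − 948.84 = 0.
Positive root: v = −a·t_r + √((a·t_r)² + 2a·d) = −8.291 + √(68.741 + 948.84) = 23.6085 m/s.
23.6085 m/s × 3.6 = 84.991 km/h.

Maximum speed ≈ 85 km/h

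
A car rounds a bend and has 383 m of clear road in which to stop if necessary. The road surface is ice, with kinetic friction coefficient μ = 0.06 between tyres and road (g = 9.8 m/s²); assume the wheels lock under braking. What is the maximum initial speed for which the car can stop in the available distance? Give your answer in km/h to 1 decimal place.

a = μg = 0.06 × 9.8 = 0.588 m/s².
v²/(2a) = d ⇒ v = √(2 × 0.588 × 383) = √450.41 = 21.2229 m/s.
21.2229 m/s × 3.6 = 76.402 km/h.

Maximum speed ≈ 76.4 km/h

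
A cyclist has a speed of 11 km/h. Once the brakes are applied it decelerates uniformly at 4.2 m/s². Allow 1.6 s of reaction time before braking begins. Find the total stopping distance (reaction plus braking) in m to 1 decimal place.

Total stopping distance ≈ 6.0 m

11 km/h ÷ 3.6 = 3.0556 m/s.
Reaction distance = v·t_r = 3.0556 × 1.6 = 4.889 m.
Braking distance = v²/(2a) = 3.0556² / (2 × 4.200) = 9.337 / 8.400 = 1.112 m.
Total = 4.889 + 1.112 = 6.001 m.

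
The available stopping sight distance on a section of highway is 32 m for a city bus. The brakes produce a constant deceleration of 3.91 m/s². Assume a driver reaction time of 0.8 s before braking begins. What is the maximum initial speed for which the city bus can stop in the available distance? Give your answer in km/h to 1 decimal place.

Maximum speed ≈ 46.8 km/h

Stopping distance: v·t_r + v²/(2a) = 32 with t_r = 0.8 s and a = 3.910 m/s².
So v² + 6.256 v − 250.24 = 0.
Positive root: v = −a·t_r + √((a·t_r)² + 2a·d) = −3.128 + √(9.784 + 250.24) = 12.9973 m/s.
12.9973 m/s × 3.6 = 46.790 km/h.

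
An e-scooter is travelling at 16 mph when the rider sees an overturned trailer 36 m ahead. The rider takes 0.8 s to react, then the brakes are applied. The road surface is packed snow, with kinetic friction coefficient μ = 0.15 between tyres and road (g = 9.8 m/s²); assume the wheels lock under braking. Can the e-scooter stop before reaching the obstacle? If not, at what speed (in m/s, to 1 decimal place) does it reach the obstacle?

16 mph × 0.44704 = 7.1526 m/s.
a = μg = 0.15 × 9.8 = 1.470 m/s².
Reaction distance = 7.1526 × 0.8 = 5.722 m.
Braking distance = v²/(2a) = 51.160 / 2.940 = 17.401 m.
Total stopping distance = 5.722 + 17.401 = 23.123 m, vs 36 m available — it stops with 36 − 23.123 = 12.877 m to spare.

Yes — it stops about 12.9 m short of the obstacle, so it never reaches it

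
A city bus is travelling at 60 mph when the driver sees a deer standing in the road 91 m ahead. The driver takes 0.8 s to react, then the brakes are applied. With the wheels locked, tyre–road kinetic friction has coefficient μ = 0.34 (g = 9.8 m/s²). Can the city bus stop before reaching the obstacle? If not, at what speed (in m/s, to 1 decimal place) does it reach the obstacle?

No — it strikes the obstacle at 16.0 m/s

60 mph × 0.44704 = 26.8224 m/s.
a = μg = 0.34 × 9.8 = 3.332 m/s².
Reaction distance = 26.8224 × 0.8 = 21.458 m.
Braking distance needed to stop: v²/(2a) = 719.441 / 6.664 = 107.959 m, so total needed = 21.458 + 107.959 = 129.417 m > 91 m — it cannot stop.
Distance remaining when braking begins: 91 − 21.458 = 69.542 m.
v² = v₀² − 2a·d = 719.441 − 2 × 3.332 × 69.542 = 256.013 m²/s².
v = √256.013 = 16.000 m/s.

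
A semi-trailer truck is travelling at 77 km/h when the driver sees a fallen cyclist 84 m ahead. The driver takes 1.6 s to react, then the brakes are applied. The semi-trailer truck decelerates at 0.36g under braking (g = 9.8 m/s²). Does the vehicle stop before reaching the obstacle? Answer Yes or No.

77 km/h ÷ 3.6 = 21.3889 m/s.
a = 0.36 × 9.8 = 3.528 m/s².
Reaction distance = 21.3889 × 1.6 = 34.222 m.
Braking distance = v²/(2a) = 457.485 / 7.056 = 64.836 m.
Total stopping distance = 34.222 + 64.836 = 99.058 m, vs 84 m available — it cannot stop in time and overshoots by 99.058 − 84 = 15.058 m.

No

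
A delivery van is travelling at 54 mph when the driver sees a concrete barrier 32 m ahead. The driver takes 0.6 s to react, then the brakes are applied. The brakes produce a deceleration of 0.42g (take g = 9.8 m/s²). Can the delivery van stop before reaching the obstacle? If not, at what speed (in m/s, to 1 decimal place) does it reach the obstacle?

No — it strikes the obstacle at 20.9 m/s

54 mph × 0.44704 = 24.1402 m/s.
a = 0.42 × 9.8 = 4.116 m/s².
Reaction distance = 24.1402 × 0.6 = 14.484 m.
Braking distance needed to stop: v²/(2a) = 582.749 / 8.232 = 70.791 m, so total needed = 14.484 + 70.791 = 85.275 m > 32 m — it cannot stop.
Distance remaining when braking begins: 32 − 14.484 = 17.516 m.
v² = v₀² − 2a·d = 582.749 − 2 × 4.116 × 17.516 = 438.557 m²/s².
v = √438.557 = 20.942 m/s.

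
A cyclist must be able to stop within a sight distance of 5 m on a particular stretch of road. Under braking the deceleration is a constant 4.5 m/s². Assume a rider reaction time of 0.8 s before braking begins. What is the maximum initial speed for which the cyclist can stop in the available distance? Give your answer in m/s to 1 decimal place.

Stopping distance: v·t_r + v²/(2a) = 5 with t_r = 0.8 s and a = 4.500 m/s².
So v² + 7.200 v − 45.00 = 0.
Positive root: v = −a·t_r + √((a·t_r)² + 2a·d) = −3.600 + √(12.960 + 45.00) = 4.0131 m/s.

Maximum speed ≈ 4.0 m/s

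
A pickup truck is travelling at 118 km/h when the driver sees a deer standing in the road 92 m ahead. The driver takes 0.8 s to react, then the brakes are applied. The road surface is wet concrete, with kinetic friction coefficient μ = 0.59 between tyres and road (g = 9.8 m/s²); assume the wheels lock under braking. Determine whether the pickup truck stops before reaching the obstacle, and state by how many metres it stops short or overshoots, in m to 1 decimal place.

118 km/h ÷ 3.6 = 32.7778 m/s.
a = μg = 0.59 × 9.8 = 5.782 m/s².
Reaction distance = 32.7778 × 0.8 = 26.222 m.
Braking distance = v²/(2a) = 1074.384 / 11.564 = 92.908 m.
Total stopping distance = 26.222 + 92.908 = 119.130 m, vs 92 m available — it cannot stop in time and overshoots by 119.130 − 92 = 27.130 m.

No — it overshoots by 27.1 m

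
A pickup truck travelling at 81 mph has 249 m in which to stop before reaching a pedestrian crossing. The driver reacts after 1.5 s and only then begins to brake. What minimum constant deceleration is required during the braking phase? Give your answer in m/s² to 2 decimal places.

81 mph × 0.44704 = 36.2102 m/s.
Distance covered during reaction = 36.2102 × 1.5 = 54.315 m.
Distance available for braking: 249 − 54.315 = 194.685 m.
v² = 2a·d ⇒ a = v²/(2d) = 36.2102² / (2 × 194.685) = 1311.179 / 389.370 = 3.3674 m/s².

Required deceleration ≈ 3.37 m/s²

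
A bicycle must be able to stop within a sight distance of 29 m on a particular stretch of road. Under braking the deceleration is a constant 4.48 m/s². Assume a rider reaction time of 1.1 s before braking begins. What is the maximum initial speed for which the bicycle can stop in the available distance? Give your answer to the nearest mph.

Stopping distance: v·t_r + v²/(2a) = 29 with t_r = 1.1 s and a = 4.480 m/s².
So v² + 9.856 v − 259.84 = 0.
Positive root: v = −a·t_r + √((a·t_r)² + 2a·d) = −4.928 + √(24.285 + 259.84) = 11.9280 m/s.
11.9280 m/s ÷ 0.44704 = 26.682 mph.

Maximum speed ≈ 27 mph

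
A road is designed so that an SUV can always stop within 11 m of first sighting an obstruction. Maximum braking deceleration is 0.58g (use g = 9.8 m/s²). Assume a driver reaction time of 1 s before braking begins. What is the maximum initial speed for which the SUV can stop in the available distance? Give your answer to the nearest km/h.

a = 0.58 × 9.8 = 5.684 m/s².
Stopping distance: v·t_r + v²/(2a) = 11 with t_r = 1 s and a = 5.684 m/s².
So v² + 11.368 v − 125.05 = 0.
Positive root: v = −a·t_r + √((a·t_r)² + 2a·d) = −5.684 + √(32.308 + 125.05) = 6.8602 m/s.
6.8602 m/s × 3.6 = 24.697 km/h.

Maximum speed ≈ 25 km/h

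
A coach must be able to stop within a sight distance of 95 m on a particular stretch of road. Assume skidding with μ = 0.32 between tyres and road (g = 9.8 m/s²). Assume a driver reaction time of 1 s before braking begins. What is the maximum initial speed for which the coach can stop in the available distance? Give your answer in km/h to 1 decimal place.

a = μg = 0.32 × 9.8 = 3.136 m/s².
Stopping distance: v·t_r + v²/(2a) = 95 with t_r = 1 s and a = 3.136 m/s².
So v² + 6.272 v − 595.84 = 0.
Positive root: v = −a·t_r + √((a·t_r)² + 2a·d) = −3.136 + √(9.834 + 595.84) = 21.4744 m/s.
21.4744 m/s × 3.6 = 77.308 km/h.

Maximum speed ≈ 77.3 km/h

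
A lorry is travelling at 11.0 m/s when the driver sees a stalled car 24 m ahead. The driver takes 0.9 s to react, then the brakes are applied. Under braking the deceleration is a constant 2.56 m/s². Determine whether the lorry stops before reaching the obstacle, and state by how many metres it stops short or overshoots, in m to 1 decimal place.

No — it overshoots by 9.5 m

Reaction distance = 11.0000 × 0.9 = 9.900 m.
Braking distance = v²/(2a) = 121.000 / 5.120 = 23.633 m.
Total stopping distance = 9.900 + 23.633 = 33.533 m, vs 24 m available — it cannot stop in time and overshoots by 33.533 − 24 = 9.533 m.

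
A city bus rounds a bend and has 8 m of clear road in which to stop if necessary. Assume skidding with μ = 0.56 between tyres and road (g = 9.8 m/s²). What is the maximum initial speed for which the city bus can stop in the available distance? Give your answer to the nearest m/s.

Maximum speed ≈ 9 m/s

a = μg = 0.56 × 9.8 = 5.488 m/s².
v²/(2a) = d ⇒ v = √(2 × 5.488 × 8) = √87.81 = 9.3707 m/s.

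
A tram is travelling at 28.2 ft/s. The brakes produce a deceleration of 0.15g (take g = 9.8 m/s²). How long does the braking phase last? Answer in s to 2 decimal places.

Braking time ≈ 5.85 s

28.2 ft/s × 0.3048 = 8.5954 m/s.
a = 0.15 × 9.8 = 1.470 m/s².
Braking time = v/a = 8.5954 / 1.470 = 5.847 s.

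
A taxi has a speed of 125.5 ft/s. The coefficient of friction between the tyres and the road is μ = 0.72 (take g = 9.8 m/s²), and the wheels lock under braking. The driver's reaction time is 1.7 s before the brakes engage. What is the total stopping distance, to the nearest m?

125.5 ft/s × 0.3048 = 38.2524 m/s.
a = μg = 0.72 × 9.8 = 7.056 m/s².
Reaction distance = v·t_r = 38.2524 × 1.7 = 65.029 m.
Braking distance = v²/(2a) = 38.2524² / (2 × 7.056) = 1463.246 / 14.112 = 103.688 m.
Total = 65.029 + 103.688 = 168.717 m.

Total stopping distance ≈ 169 m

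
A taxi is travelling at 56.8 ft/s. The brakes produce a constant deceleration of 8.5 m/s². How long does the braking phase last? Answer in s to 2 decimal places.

56.8 ft/s × 0.3048 = 17.3126 m/s.
Braking time = v/a = 17.3126 / 8.500 = 2.037 s.

Braking time ≈ 2.04 s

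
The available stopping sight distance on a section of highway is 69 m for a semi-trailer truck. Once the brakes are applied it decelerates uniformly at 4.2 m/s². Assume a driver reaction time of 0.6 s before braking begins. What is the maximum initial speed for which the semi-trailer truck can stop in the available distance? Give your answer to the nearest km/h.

Maximum speed ≈ 78 km/h

Stopping distance: v·t_r + v²/(2a) = 69 with t_r = 0.6 s and a = 4.200 m/s².
So v² + 5.040 v − 579.60 = 0.
Positive root: v = −a·t_r + √((a·t_r)² + 2a·d) = −2.520 + √(6.350 + 579.60) = 21.6864 m/s.
21.6864 m/s × 3.6 = 78.071 km/h.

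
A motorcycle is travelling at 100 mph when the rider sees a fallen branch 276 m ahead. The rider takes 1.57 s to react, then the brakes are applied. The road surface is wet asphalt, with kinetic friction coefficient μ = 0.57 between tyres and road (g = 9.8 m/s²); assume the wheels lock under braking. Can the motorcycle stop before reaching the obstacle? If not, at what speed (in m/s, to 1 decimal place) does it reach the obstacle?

Yes — it stops about 26.9 m short of the obstacle, so it never reaches it

100 mph × 0.44704 = 44.7040 m/s.
a = μg = 0.57 × 9.8 = 5.586 m/s².
Reaction distance = 44.7040 × 1.57 = 70.185 m.
Braking distance = v²/(2a) = 1998.448 / 11.172 = 178.880 m.
Total stopping distance = 70.185 + 178.880 = 249.065 m, vs 276 m available — it stops with 276 − 249.065 = 26.935 m to spare.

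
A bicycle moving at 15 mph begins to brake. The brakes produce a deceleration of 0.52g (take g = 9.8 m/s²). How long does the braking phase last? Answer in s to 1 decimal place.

Braking time ≈ 1.3 s

15 mph × 0.44704 = 6.7056 m/s.
a = 0.52 × 9.8 = 5.096 m/s².
Braking time = v/a = 6.7056 / 5.096 = 1.316 s.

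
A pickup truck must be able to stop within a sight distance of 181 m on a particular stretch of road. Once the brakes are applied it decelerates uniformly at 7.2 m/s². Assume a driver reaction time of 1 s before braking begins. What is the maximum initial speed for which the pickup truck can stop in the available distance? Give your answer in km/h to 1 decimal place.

Stopping distance: v·t_r + v²/(2a) = 181 with t_r = 1 s and a = 7.200 m/s².
So v² + 14.400 v − 2606.40 = 0.
Positive root: v = −a·t_r + √((a·t_r)² + 2a·d) = −7.200 + √(51.840 + 2606.40) = 44.3581 m/s.
44.3581 m/s × 3.6 = 159.689 km/h.

Maximum speed ≈ 159.7 km/h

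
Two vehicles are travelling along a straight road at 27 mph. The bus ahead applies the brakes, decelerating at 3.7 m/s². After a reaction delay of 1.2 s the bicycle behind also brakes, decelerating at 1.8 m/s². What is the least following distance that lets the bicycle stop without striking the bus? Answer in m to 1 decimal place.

Minimum gap ≈ 35.3 m

27 mph × 0.44704 = 12.0701 m/s.
Leader travels v²/(2a_L) = 145.687 / 7.400 = 19.687 m before stopping.
Follower covers v·t_r = 12.0701 × 1.2 = 14.484 m while reacting, then v²/(2a_F) = 145.687 / 3.600 = 40.469 m while braking, for a total of 14.484 + 40.469 = 54.953 m.
Since a_F ≤ a_L and the follower starts braking later, the follower is never slower than the leader, so the closest approach is when both have stopped.
Minimum gap = 54.953 − 19.687 = 35.266 m.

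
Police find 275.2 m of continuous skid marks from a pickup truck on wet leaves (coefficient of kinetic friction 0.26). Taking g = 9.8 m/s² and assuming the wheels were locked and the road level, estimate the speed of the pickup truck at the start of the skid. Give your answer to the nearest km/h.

Deceleration a = μg = 0.26 × 9.8 = 2.548 m/s².
v = √(2a·d) = √(2 × 2.548 × 275.2) = √1402.419 = 37.4489 m/s.
= 37.4489 × 3.6 = 134.816 km/h.

Initial speed ≈ 135 km/h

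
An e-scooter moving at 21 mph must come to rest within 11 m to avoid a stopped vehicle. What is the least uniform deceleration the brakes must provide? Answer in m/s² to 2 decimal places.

Required deceleration ≈ 4.01 m/s²

21 mph × 0.44704 = 9.3878 m/s.
v² = 2a·d ⇒ a = v²/(2d) = 9.3878² / (2 × 11.000) = 88.131 / 22.000 = 4.0060 m/s².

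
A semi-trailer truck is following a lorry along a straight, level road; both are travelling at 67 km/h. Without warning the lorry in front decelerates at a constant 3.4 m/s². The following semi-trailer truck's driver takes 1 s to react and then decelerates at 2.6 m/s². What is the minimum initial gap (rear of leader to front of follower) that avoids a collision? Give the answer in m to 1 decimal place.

Minimum gap ≈ 34.3 m

67 km/h ÷ 3.6 = 18.6111 m/s.
Leader travels v²/(2a_L) = 346.373 / 6.800 = 50.937 m before stopping.
Follower covers v·t_r = 18.6111 × 1 = 18.611 m while reacting, then v²/(2a_F) = 346.373 / 5.200 = 66.610 m while braking, for a total of 18.611 + 66.610 = 85.221 m.
Since a_F ≤ a_L and the follower starts braking later, the follower is never slower than the leader, so the closest approach is when both have stopped.
Minimum gap = 85.221 − 50.937 = 34.284 m.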